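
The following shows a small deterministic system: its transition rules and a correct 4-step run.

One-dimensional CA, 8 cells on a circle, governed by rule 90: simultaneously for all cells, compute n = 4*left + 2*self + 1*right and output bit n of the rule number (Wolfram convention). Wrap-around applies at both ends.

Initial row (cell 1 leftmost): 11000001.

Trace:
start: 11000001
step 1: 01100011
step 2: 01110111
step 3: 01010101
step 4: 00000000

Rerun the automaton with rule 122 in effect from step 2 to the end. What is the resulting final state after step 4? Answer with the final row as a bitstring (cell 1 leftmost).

(re-executing steps 2..4 under rule 122; state before step 2: 01100011)
step 2: 11110111
step 3: 00011100
step 4: 00110110

00110110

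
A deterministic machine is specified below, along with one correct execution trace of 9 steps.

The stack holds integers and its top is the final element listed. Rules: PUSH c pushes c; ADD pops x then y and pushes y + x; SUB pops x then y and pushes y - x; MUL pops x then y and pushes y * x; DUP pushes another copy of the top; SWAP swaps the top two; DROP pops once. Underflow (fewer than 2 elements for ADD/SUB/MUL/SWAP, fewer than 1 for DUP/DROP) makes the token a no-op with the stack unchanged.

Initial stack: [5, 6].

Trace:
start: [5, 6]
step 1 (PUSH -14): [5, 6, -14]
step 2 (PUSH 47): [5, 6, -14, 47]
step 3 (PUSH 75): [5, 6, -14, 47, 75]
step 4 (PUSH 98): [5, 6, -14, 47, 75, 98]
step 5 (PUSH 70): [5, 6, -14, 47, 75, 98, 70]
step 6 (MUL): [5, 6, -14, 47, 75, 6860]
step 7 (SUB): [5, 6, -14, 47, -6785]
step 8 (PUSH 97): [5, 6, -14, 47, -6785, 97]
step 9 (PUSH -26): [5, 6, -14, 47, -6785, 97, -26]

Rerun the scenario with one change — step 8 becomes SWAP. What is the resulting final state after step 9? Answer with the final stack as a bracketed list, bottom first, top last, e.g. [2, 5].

[5, 6, -14, -6785, 47, -26]

(re-executing from step 8 with the substitution; state before step 8: [5, 6, -14, 47, -6785])
step 8 (SWAP): [5, 6, -14, -6785, 47]
step 9 (PUSH -26): [5, 6, -14, -6785, 47, -26]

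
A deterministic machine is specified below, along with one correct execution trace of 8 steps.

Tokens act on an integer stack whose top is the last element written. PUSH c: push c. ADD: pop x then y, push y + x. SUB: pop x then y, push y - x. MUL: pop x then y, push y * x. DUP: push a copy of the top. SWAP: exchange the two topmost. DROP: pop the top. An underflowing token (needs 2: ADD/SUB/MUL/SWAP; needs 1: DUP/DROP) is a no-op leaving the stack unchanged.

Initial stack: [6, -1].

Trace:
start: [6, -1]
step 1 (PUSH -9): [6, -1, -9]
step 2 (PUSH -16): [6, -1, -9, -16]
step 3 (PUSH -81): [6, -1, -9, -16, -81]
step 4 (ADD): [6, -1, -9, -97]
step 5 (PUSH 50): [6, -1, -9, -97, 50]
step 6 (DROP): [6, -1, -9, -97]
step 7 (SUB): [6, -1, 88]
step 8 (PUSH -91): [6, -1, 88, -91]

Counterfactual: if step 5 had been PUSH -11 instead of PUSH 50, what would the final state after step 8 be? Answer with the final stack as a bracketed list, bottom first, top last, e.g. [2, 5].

[6, -1, 88, -91]

(re-executing from step 5 with the substitution; state before step 5: [6, -1, -9, -97])
step 5 (PUSH -11): [6, -1, -9, -97, -11]
step 6 (DROP): [6, -1, -9, -97]
step 7 (SUB): [6, -1, 88]
step 8 (PUSH -91): [6, -1, 88, -91]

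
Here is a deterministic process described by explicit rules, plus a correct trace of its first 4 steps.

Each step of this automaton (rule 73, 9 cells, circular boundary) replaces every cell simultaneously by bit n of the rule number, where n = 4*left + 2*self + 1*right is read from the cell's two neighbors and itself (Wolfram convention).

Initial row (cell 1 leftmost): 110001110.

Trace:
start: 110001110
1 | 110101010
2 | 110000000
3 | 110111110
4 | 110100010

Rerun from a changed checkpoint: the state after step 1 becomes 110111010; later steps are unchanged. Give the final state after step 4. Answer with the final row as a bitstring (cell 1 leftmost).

state after step 1 := 110111010
2 | 110101000
3 | 110000010
4 | 110111000

110111000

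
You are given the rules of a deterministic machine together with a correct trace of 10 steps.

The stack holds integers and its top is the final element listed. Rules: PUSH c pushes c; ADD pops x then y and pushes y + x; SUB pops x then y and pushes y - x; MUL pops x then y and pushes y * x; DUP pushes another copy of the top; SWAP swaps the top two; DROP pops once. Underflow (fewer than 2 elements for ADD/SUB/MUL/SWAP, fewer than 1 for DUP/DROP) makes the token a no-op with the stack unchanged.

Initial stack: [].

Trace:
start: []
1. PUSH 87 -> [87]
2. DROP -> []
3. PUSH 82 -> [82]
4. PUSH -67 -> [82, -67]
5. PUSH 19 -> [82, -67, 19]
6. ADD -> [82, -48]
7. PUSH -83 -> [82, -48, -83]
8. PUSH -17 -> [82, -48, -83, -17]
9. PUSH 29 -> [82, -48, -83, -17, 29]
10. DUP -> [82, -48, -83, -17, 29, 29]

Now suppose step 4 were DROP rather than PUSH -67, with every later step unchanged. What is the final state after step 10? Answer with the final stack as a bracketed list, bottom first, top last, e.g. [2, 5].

[19, -83, -17, 29, 29]

(re-executing from step 4 with the substitution; state before step 4: [82])
4. DROP -> []
5. PUSH 19 -> [19]
6. ADD -> [19]
7. PUSH -83 -> [19, -83]
8. PUSH -17 -> [19, -83, -17]
9. PUSH 29 -> [19, -83, -17, 29]
10. DUP -> [19, -83, -17, 29, 29]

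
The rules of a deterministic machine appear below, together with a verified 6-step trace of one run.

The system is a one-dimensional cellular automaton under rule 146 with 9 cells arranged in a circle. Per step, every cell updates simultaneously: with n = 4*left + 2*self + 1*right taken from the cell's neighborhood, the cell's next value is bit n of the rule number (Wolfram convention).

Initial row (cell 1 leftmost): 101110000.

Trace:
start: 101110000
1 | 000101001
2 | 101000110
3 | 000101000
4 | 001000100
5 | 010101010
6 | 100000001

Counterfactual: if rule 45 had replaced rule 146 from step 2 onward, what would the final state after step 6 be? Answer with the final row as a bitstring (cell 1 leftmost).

(re-executing steps 2..6 under rule 45; state before step 2: 000101001)
2 | 010111001
3 | 111100001
4 | 000001101
5 | 011101011
6 | 110011110

110011110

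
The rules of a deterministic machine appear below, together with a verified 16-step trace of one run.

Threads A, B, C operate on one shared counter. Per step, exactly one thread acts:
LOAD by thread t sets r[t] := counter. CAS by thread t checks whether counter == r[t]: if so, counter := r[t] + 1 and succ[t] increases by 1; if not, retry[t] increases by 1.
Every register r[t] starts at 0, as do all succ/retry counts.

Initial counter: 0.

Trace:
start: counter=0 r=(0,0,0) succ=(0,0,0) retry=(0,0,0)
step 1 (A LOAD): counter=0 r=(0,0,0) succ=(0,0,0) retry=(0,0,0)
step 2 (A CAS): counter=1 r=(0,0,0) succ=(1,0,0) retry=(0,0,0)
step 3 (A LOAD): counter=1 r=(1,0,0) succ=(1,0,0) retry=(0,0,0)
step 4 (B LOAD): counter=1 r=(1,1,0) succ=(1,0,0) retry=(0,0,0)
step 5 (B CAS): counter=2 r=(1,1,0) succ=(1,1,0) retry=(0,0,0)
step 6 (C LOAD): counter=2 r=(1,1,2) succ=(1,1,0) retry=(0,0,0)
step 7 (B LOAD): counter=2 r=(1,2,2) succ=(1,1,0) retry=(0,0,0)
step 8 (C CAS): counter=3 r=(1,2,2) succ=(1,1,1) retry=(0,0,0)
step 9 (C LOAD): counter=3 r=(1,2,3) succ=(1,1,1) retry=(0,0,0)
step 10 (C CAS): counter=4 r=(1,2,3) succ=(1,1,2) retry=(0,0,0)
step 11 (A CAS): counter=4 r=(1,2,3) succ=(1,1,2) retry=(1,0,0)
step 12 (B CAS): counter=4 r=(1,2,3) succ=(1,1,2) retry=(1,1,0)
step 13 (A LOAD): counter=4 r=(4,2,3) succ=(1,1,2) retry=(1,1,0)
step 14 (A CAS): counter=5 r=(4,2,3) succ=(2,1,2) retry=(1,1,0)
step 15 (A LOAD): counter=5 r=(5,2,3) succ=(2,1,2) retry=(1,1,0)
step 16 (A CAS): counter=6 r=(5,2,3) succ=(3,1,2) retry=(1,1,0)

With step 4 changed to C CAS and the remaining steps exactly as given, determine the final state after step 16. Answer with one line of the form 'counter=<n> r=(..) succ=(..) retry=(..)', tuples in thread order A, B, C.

counter=5 r=(4,1,2) succ=(3,0,2) retry=(1,2,1)

(re-executing from step 4 with the substitution; state before step 4: counter=1 r=(1,0,0) succ=(1,0,0) retry=(0,0,0))
step 4 (C CAS): counter=1 r=(1,0,0) succ=(1,0,0) retry=(0,0,1)
step 5 (B CAS): counter=1 r=(1,0,0) succ=(1,0,0) retry=(0,1,1)
step 6 (C LOAD): counter=1 r=(1,0,1) succ=(1,0,0) retry=(0,1,1)
step 7 (B LOAD): counter=1 r=(1,1,1) succ=(1,0,0) retry=(0,1,1)
step 8 (C CAS): counter=2 r=(1,1,1) succ=(1,0,1) retry=(0,1,1)
step 9 (C LOAD): counter=2 r=(1,1,2) succ=(1,0,1) retry=(0,1,1)
step 10 (C CAS): counter=3 r=(1,1,2) succ=(1,0,2) retry=(0,1,1)
step 11 (A CAS): counter=3 r=(1,1,2) succ=(1,0,2) retry=(1,1,1)
step 12 (B CAS): counter=3 r=(1,1,2) succ=(1,0,2) retry=(1,2,1)
step 13 (A LOAD): counter=3 r=(3,1,2) succ=(1,0,2) retry=(1,2,1)
step 14 (A CAS): counter=4 r=(3,1,2) succ=(2,0,2) retry=(1,2,1)
step 15 (A LOAD): counter=4 r=(4,1,2) succ=(2,0,2) retry=(1,2,1)
step 16 (A CAS): counter=5 r=(4,1,2) succ=(3,0,2) retry=(1,2,1)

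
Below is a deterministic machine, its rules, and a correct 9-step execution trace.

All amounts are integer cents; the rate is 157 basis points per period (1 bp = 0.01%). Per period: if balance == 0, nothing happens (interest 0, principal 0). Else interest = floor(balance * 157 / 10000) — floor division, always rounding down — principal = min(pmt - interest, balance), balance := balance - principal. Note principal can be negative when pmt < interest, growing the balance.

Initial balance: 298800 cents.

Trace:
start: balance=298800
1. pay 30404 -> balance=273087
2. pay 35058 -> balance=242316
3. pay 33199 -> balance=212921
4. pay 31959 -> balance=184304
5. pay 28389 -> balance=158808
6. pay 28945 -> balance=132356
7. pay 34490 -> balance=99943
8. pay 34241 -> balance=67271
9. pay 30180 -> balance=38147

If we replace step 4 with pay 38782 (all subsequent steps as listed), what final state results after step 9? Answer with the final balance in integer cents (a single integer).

(re-executing from step 4 with the substitution; state before step 4: balance=212921)
4. pay 38782 -> balance=177481
5. pay 28389 -> balance=151878
6. pay 28945 -> balance=125317
7. pay 34490 -> balance=92794
8. pay 34241 -> balance=60009
9. pay 30180 -> balance=30771

30771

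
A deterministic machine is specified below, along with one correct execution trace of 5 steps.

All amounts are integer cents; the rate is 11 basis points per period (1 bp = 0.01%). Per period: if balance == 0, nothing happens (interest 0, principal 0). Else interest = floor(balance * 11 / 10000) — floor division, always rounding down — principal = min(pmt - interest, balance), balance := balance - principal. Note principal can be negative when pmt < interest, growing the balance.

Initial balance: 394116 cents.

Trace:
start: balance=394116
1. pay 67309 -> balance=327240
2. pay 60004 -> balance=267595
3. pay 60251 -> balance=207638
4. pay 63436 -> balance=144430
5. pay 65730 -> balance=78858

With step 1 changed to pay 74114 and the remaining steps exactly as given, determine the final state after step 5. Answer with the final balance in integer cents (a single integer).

72023

(re-executing from step 1 with the substitution; state before step 1: balance=394116)
1. pay 74114 -> balance=320435
2. pay 60004 -> balance=260783
3. pay 60251 -> balance=200818
4. pay 63436 -> balance=137602
5. pay 65730 -> balance=72023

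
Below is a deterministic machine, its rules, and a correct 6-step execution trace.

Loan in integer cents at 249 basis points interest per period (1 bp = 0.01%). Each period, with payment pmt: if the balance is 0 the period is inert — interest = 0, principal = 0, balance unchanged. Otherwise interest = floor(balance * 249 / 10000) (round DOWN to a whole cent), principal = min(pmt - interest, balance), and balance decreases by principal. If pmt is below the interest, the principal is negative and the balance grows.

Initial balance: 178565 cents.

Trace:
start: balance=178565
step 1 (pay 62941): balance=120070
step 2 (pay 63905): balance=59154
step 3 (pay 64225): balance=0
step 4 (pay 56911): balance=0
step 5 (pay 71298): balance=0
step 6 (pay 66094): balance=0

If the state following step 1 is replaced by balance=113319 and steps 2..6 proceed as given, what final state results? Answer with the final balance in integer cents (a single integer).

state after step 1 := balance=113319
step 2 (pay 63905): balance=52235
step 3 (pay 64225): balance=0
step 4 (pay 56911): balance=0
step 5 (pay 71298): balance=0
step 6 (pay 66094): balance=0

0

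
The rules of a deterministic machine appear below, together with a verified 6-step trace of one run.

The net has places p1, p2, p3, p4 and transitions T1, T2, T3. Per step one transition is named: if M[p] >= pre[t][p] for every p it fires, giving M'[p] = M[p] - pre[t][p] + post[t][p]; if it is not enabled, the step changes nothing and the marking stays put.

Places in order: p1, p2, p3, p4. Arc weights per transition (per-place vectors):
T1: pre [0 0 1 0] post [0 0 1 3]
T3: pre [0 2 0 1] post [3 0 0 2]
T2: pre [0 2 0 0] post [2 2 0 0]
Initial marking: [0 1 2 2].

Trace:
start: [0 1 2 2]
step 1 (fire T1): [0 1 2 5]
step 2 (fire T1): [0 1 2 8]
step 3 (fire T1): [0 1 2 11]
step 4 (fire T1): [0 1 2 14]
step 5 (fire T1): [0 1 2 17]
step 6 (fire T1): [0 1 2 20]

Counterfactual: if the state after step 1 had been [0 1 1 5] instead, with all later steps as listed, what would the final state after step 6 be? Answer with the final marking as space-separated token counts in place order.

0 1 1 20

state after step 1 := [0 1 1 5]
step 2 (fire T1): [0 1 1 8]
step 3 (fire T1): [0 1 1 11]
step 4 (fire T1): [0 1 1 14]
step 5 (fire T1): [0 1 1 17]
step 6 (fire T1): [0 1 1 20]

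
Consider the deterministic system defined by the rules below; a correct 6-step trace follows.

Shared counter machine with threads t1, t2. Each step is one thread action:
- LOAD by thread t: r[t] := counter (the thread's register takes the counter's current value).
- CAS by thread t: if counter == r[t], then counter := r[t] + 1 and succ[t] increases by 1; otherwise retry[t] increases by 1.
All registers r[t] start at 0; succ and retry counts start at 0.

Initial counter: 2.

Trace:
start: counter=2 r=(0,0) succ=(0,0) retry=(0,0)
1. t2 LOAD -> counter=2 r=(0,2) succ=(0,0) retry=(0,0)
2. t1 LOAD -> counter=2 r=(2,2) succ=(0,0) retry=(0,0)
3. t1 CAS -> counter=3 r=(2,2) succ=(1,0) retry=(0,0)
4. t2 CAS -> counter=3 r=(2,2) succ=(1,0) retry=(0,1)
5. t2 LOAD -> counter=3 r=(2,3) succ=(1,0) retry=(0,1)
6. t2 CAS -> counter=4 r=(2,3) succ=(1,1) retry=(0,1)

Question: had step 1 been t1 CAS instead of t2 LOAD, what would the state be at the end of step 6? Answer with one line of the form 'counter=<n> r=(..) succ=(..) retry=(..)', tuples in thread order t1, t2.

counter=4 r=(2,3) succ=(1,1) retry=(1,1)

(re-executing from step 1 with the substitution; state before step 1: counter=2 r=(0,0) succ=(0,0) retry=(0,0))
1. t1 CAS -> counter=2 r=(0,0) succ=(0,0) retry=(1,0)
2. t1 LOAD -> counter=2 r=(2,0) succ=(0,0) retry=(1,0)
3. t1 CAS -> counter=3 r=(2,0) succ=(1,0) retry=(1,0)
4. t2 CAS -> counter=3 r=(2,0) succ=(1,0) retry=(1,1)
5. t2 LOAD -> counter=3 r=(2,3) succ=(1,0) retry=(1,1)
6. t2 CAS -> counter=4 r=(2,3) succ=(1,1) retry=(1,1)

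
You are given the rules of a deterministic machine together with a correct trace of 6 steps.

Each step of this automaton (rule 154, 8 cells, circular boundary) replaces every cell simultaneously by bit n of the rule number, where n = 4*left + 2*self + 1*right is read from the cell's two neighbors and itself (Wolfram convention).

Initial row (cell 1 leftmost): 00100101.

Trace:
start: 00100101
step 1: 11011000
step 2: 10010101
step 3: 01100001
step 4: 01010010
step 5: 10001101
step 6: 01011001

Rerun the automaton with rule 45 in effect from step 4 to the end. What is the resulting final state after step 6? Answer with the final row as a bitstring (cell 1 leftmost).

(re-executing steps 4..6 under rule 45; state before step 4: 01100001)
step 4: 11001101
step 5: 00001011
step 6: 01101110

01101110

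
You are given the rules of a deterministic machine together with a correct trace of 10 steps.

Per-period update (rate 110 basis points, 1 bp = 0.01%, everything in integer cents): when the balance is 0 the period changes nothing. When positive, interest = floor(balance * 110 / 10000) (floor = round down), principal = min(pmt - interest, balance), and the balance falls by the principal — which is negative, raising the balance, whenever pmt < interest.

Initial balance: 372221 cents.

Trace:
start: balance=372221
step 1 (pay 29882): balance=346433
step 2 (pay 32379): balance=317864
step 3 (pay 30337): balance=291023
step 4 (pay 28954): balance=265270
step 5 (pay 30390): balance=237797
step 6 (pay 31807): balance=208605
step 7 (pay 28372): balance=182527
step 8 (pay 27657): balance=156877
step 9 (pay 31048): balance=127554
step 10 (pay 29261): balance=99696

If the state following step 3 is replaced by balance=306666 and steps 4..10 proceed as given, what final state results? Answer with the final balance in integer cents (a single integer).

state after step 3 := balance=306666
step 4 (pay 28954): balance=281085
step 5 (pay 30390): balance=253786
step 6 (pay 31807): balance=224770
step 7 (pay 28372): balance=198870
step 8 (pay 27657): balance=173400
step 9 (pay 31048): balance=144259
step 10 (pay 29261): balance=116584

116584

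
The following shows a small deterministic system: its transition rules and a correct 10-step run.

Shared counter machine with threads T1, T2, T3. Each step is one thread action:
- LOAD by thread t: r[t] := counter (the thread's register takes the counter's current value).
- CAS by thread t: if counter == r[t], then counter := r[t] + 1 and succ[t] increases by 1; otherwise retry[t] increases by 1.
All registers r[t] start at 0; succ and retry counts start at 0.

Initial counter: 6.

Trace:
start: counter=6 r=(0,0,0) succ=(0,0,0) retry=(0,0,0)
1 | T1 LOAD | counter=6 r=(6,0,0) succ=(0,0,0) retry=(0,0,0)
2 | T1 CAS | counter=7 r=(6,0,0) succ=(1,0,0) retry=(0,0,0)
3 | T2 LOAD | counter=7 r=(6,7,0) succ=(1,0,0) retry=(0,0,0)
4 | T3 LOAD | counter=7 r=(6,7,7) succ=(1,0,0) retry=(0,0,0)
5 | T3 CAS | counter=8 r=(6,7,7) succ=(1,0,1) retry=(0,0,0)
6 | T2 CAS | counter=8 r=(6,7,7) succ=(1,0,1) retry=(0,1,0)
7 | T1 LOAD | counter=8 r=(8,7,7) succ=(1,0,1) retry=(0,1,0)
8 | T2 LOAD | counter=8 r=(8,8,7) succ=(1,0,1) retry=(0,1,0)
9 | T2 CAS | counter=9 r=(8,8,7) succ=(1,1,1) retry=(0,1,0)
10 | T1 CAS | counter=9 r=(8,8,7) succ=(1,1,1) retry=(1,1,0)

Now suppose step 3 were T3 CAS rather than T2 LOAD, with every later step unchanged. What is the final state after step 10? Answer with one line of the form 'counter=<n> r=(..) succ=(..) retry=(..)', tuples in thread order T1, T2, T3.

(re-executing from step 3 with the substitution; state before step 3: counter=7 r=(6,0,0) succ=(1,0,0) retry=(0,0,0))
3 | T3 CAS | counter=7 r=(6,0,0) succ=(1,0,0) retry=(0,0,1)
4 | T3 LOAD | counter=7 r=(6,0,7) succ=(1,0,0) retry=(0,0,1)
5 | T3 CAS | counter=8 r=(6,0,7) succ=(1,0,1) retry=(0,0,1)
6 | T2 CAS | counter=8 r=(6,0,7) succ=(1,0,1) retry=(0,1,1)
7 | T1 LOAD | counter=8 r=(8,0,7) succ=(1,0,1) retry=(0,1,1)
8 | T2 LOAD | counter=8 r=(8,8,7) succ=(1,0,1) retry=(0,1,1)
9 | T2 CAS | counter=9 r=(8,8,7) succ=(1,1,1) retry=(0,1,1)
10 | T1 CAS | counter=9 r=(8,8,7) succ=(1,1,1) retry=(1,1,1)

counter=9 r=(8,8,7) succ=(1,1,1) retry=(1,1,1)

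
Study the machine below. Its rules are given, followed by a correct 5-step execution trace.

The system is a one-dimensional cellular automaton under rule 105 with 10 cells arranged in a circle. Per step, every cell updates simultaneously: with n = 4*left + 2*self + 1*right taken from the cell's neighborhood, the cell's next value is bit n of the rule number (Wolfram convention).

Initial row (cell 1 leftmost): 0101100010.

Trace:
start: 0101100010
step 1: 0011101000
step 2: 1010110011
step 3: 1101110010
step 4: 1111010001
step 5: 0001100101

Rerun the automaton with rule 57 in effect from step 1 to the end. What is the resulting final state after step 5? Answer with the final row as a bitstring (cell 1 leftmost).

(re-executing steps 1..5 under rule 57; state before step 1: 0101100010)
step 1: 0011011001
step 2: 1010110100
step 3: 0101101010
step 4: 0011010101
step 5: 1010101010

1010101010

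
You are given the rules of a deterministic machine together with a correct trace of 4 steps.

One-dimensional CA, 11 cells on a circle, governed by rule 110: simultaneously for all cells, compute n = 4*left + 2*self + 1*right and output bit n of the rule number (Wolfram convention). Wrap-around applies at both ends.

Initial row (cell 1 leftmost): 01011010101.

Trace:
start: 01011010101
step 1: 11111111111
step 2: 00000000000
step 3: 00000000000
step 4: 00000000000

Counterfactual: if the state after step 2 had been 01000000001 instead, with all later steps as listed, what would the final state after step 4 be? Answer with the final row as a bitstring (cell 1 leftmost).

state after step 2 := 01000000001
step 3: 11000000011
step 4: 01000000110

01000000110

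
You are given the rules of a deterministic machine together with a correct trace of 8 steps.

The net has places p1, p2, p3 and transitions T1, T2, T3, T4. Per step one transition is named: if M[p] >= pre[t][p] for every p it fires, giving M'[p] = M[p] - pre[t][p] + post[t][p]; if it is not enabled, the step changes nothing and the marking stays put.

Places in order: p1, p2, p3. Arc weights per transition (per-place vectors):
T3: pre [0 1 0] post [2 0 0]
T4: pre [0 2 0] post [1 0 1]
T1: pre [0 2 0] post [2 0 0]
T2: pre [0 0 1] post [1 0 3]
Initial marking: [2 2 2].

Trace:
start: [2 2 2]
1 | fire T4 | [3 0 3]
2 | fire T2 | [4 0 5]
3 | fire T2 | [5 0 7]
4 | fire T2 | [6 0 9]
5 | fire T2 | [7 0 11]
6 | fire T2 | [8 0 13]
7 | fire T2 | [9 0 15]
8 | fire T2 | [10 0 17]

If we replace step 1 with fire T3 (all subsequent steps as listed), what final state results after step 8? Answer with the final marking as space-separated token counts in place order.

(re-executing from step 1 with the substitution; state before step 1: [2 2 2])
1 | fire T3 | [4 1 2]
2 | fire T2 | [5 1 4]
3 | fire T2 | [6 1 6]
4 | fire T2 | [7 1 8]
5 | fire T2 | [8 1 10]
6 | fire T2 | [9 1 12]
7 | fire T2 | [10 1 14]
8 | fire T2 | [11 1 16]

11 1 16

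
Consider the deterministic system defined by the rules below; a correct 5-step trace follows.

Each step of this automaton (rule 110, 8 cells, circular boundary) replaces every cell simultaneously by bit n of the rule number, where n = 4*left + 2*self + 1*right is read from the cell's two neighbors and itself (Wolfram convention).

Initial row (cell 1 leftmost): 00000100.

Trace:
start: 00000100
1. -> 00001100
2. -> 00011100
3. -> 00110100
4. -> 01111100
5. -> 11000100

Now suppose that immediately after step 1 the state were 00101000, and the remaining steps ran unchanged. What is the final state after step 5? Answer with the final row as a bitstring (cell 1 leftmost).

state after step 1 := 00101000
2. -> 01111000
3. -> 11001000
4. -> 11011001
5. -> 01111011

01111011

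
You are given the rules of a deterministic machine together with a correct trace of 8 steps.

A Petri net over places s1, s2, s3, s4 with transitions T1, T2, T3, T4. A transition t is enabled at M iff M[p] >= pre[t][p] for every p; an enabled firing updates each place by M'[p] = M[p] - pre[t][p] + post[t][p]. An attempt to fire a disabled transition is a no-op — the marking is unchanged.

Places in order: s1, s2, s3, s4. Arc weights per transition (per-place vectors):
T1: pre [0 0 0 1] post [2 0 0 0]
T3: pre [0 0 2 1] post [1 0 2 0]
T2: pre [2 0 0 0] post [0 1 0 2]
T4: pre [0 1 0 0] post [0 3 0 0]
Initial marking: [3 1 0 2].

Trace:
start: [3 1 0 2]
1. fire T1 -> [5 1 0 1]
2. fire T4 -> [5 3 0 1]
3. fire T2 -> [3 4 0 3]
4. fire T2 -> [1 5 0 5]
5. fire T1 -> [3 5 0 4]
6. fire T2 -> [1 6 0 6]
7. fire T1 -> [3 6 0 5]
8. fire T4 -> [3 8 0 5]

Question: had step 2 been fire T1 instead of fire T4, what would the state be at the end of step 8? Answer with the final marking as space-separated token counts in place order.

5 6 0 4

(re-executing from step 2 with the substitution; state before step 2: [5 1 0 1])
2. fire T1 -> [7 1 0 0]
3. fire T2 -> [5 2 0 2]
4. fire T2 -> [3 3 0 4]
5. fire T1 -> [5 3 0 3]
6. fire T2 -> [3 4 0 5]
7. fire T1 -> [5 4 0 4]
8. fire T4 -> [5 6 0 4]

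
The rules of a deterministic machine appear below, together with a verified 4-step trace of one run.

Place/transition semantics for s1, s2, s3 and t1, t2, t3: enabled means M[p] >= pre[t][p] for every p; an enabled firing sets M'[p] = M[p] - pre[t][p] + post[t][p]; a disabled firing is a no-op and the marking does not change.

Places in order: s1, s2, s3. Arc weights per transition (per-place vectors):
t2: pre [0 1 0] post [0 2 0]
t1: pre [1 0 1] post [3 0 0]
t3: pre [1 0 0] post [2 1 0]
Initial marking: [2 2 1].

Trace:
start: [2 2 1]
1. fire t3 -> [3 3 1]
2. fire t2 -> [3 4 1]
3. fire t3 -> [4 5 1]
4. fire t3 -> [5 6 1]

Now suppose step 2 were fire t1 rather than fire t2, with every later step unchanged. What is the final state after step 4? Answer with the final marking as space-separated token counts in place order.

(re-executing from step 2 with the substitution; state before step 2: [3 3 1])
2. fire t1 -> [5 3 0]
3. fire t3 -> [6 4 0]
4. fire t3 -> [7 5 0]

7 5 0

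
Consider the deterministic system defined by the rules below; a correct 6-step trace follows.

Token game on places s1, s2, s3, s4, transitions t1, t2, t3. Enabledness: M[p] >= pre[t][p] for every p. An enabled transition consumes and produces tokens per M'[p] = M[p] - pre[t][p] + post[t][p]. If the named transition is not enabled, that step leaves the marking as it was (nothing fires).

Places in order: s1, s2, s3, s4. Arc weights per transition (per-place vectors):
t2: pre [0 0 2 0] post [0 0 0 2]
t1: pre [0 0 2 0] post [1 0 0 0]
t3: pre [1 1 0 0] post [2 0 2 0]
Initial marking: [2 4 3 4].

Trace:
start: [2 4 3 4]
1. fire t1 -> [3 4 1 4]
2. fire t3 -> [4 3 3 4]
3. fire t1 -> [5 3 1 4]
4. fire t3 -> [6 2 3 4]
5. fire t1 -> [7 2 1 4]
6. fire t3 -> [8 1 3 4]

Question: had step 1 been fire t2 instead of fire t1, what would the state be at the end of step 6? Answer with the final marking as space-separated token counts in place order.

7 1 3 6

(re-executing from step 1 with the substitution; state before step 1: [2 4 3 4])
1. fire t2 -> [2 4 1 6]
2. fire t3 -> [3 3 3 6]
3. fire t1 -> [4 3 1 6]
4. fire t3 -> [5 2 3 6]
5. fire t1 -> [6 2 1 6]
6. fire t3 -> [7 1 3 6]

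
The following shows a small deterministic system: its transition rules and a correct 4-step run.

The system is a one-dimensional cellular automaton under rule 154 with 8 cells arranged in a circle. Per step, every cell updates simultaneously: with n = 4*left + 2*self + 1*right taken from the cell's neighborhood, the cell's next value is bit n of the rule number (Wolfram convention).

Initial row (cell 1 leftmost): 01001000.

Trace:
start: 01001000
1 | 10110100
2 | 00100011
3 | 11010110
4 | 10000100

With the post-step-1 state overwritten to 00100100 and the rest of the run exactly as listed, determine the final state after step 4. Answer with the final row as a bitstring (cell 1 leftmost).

01101011

state after step 1 := 00100100
2 | 01011010
3 | 10010001
4 | 01101011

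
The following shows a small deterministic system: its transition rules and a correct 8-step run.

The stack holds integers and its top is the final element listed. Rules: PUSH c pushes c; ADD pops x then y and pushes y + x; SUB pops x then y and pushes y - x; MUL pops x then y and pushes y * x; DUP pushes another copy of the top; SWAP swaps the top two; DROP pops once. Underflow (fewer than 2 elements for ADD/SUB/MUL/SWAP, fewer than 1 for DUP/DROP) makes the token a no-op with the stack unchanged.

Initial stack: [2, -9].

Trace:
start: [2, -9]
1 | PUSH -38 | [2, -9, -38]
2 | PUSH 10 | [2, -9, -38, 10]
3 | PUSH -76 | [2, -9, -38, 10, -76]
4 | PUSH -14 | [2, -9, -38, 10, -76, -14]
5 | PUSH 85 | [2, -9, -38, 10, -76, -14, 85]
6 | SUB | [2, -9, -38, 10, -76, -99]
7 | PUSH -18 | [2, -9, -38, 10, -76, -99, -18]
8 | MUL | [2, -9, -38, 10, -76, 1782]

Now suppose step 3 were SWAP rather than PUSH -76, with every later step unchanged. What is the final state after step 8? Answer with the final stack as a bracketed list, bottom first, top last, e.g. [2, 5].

[2, -9, 10, -38, 1782]

(re-executing from step 3 with the substitution; state before step 3: [2, -9, -38, 10])
3 | SWAP | [2, -9, 10, -38]
4 | PUSH -14 | [2, -9, 10, -38, -14]
5 | PUSH 85 | [2, -9, 10, -38, -14, 85]
6 | SUB | [2, -9, 10, -38, -99]
7 | PUSH -18 | [2, -9, 10, -38, -99, -18]
8 | MUL | [2, -9, 10, -38, 1782]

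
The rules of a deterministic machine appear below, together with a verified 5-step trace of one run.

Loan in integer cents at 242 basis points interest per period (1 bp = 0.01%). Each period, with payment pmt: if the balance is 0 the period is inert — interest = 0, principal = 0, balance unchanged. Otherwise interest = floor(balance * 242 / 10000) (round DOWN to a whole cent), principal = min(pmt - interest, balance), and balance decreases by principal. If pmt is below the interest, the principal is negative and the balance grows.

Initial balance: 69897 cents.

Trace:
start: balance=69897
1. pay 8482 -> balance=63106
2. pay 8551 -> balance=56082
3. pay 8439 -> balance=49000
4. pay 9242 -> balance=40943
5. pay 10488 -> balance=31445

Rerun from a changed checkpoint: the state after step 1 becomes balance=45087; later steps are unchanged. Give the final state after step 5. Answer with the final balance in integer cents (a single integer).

state after step 1 := balance=45087
2. pay 8551 -> balance=37627
3. pay 8439 -> balance=30098
4. pay 9242 -> balance=21584
5. pay 10488 -> balance=11618

11618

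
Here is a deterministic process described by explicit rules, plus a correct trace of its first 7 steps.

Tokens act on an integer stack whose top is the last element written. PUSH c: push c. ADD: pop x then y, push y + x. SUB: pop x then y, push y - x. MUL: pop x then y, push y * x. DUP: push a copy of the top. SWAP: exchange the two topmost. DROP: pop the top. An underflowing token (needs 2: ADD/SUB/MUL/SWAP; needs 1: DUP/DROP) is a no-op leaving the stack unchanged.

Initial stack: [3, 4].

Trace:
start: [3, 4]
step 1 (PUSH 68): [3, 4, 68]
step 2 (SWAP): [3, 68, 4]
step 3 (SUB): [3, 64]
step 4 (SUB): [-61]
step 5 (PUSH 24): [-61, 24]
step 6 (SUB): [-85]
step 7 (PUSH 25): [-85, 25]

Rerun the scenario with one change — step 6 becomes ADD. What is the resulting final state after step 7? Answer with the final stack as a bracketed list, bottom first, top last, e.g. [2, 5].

(re-executing from step 6 with the substitution; state before step 6: [-61, 24])
step 6 (ADD): [-37]
step 7 (PUSH 25): [-37, 25]

[-37, 25]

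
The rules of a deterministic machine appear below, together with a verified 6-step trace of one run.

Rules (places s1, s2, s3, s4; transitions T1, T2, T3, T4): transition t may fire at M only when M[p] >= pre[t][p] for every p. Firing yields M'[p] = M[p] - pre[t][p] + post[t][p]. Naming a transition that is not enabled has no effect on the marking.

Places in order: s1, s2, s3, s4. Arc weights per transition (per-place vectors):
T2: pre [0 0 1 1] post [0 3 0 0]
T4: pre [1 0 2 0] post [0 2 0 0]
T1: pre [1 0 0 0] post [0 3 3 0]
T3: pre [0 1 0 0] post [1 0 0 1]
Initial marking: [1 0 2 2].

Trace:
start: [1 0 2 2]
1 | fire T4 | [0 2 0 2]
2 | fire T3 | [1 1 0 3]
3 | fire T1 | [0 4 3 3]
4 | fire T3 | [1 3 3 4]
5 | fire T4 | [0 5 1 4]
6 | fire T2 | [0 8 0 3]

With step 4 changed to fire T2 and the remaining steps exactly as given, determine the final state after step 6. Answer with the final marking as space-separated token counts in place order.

0 10 1 1

(re-executing from step 4 with the substitution; state before step 4: [0 4 3 3])
4 | fire T2 | [0 7 2 2]
5 | fire T4 | [0 7 2 2]
6 | fire T2 | [0 10 1 1]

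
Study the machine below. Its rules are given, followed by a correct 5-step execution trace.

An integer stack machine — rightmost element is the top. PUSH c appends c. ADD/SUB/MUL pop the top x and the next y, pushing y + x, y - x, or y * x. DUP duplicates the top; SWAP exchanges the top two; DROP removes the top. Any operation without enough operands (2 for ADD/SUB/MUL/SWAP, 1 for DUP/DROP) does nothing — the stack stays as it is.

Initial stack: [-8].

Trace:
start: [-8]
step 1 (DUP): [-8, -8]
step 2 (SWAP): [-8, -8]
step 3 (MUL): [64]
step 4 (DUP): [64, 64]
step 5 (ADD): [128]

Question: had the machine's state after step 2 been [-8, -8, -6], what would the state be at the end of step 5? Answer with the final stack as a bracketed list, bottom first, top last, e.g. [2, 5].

[-8, 96]

state after step 2 := [-8, -8, -6]
step 3 (MUL): [-8, 48]
step 4 (DUP): [-8, 48, 48]
step 5 (ADD): [-8, 96]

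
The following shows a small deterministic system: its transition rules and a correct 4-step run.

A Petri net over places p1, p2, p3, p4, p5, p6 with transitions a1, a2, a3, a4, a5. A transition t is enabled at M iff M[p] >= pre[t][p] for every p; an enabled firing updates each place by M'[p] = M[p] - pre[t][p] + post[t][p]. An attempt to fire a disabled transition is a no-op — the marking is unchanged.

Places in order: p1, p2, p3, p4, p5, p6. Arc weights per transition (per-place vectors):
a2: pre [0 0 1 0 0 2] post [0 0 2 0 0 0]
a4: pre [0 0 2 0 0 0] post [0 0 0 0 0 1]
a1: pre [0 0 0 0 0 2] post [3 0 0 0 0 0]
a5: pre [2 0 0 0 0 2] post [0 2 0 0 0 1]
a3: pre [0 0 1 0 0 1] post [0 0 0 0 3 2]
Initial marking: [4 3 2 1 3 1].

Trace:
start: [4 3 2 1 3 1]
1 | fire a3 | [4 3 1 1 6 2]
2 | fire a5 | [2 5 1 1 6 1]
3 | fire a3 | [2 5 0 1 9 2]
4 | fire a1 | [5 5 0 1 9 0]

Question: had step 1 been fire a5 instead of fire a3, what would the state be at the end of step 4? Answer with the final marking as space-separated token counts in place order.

7 3 1 1 6 0

(re-executing from step 1 with the substitution; state before step 1: [4 3 2 1 3 1])
1 | fire a5 | [4 3 2 1 3 1]
2 | fire a5 | [4 3 2 1 3 1]
3 | fire a3 | [4 3 1 1 6 2]
4 | fire a1 | [7 3 1 1 6 0]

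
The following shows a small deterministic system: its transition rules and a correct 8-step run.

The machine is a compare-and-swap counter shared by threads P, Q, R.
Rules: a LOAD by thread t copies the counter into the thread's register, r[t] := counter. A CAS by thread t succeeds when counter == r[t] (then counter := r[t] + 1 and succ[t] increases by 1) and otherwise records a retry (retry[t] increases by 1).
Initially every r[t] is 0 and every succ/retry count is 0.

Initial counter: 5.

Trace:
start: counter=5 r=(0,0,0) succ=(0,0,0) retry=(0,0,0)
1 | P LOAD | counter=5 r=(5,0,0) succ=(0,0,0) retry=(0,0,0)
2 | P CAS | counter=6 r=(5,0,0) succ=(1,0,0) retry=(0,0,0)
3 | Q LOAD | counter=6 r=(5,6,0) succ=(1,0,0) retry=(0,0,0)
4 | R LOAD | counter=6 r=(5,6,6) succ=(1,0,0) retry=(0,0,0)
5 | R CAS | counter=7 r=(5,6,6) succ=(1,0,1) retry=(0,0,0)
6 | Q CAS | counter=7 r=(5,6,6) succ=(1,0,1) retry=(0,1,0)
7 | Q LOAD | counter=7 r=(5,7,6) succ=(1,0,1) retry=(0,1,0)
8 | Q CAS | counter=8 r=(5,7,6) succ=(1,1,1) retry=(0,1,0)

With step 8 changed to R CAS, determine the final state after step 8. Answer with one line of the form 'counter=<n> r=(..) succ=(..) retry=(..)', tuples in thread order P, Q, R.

(re-executing from step 8 with the substitution; state before step 8: counter=7 r=(5,7,6) succ=(1,0,1) retry=(0,1,0))
8 | R CAS | counter=7 r=(5,7,6) succ=(1,0,1) retry=(0,1,1)

counter=7 r=(5,7,6) succ=(1,0,1) retry=(0,1,1)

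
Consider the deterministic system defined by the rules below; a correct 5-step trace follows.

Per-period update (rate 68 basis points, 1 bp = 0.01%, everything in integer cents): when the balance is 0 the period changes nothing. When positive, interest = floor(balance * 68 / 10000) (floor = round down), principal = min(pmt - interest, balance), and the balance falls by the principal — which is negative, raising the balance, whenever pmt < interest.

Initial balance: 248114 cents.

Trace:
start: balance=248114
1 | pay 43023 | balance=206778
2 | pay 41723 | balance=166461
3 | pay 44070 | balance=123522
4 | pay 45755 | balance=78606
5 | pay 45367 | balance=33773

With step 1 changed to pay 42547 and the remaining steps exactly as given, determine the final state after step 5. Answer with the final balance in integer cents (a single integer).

(re-executing from step 1 with the substitution; state before step 1: balance=248114)
1 | pay 42547 | balance=207254
2 | pay 41723 | balance=166940
3 | pay 44070 | balance=124005
4 | pay 45755 | balance=79093
5 | pay 45367 | balance=34263

34263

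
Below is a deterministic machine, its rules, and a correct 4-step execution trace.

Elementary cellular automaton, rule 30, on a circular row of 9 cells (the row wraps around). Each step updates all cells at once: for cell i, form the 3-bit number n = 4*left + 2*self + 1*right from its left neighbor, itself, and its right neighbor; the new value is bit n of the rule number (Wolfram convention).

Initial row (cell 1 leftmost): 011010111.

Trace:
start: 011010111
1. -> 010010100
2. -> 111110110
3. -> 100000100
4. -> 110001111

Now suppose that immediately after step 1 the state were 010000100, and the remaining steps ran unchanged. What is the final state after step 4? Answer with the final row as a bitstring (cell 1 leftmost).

111100101

state after step 1 := 010000100
2. -> 111001110
3. -> 100111000
4. -> 111100101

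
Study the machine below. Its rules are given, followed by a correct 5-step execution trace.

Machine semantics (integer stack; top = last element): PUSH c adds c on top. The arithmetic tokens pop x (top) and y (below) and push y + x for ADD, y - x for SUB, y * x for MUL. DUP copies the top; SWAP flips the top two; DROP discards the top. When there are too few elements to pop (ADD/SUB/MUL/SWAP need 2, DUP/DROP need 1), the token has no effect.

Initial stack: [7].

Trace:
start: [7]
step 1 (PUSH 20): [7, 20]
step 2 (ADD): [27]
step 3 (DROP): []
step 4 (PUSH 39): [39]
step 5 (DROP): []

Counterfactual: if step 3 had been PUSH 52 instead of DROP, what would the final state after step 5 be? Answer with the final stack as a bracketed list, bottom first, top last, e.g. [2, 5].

[27, 52]

(re-executing from step 3 with the substitution; state before step 3: [27])
step 3 (PUSH 52): [27, 52]
step 4 (PUSH 39): [27, 52, 39]
step 5 (DROP): [27, 52]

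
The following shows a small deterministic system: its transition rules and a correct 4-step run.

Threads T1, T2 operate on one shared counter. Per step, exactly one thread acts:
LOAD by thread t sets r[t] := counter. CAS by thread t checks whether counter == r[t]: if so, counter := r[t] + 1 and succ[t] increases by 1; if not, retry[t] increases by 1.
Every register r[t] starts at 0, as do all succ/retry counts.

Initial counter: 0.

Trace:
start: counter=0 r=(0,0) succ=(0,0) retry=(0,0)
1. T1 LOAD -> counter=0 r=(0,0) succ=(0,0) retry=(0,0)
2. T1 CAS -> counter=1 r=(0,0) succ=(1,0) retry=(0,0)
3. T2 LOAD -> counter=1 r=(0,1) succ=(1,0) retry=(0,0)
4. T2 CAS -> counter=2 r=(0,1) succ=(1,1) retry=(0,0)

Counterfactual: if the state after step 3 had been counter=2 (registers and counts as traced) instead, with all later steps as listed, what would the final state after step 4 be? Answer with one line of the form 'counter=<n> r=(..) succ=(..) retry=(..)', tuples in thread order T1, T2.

counter=2 r=(0,1) succ=(1,0) retry=(0,1)

state after step 3 := counter=2 r=(0,1) succ=(1,0) retry=(0,0)
4. T2 CAS -> counter=2 r=(0,1) succ=(1,0) retry=(0,1)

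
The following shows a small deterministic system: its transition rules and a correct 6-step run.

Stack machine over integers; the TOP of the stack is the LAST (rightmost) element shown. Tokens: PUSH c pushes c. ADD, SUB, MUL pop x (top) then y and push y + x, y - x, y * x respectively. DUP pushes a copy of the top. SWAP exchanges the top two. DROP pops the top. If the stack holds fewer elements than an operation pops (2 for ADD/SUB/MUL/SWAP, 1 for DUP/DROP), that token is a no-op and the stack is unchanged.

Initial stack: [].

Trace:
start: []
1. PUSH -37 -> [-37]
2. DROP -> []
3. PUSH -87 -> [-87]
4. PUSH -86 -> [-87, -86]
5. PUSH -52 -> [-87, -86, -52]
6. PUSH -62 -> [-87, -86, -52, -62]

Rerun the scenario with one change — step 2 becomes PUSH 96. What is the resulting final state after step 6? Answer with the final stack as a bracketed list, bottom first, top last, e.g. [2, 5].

[-37, 96, -87, -86, -52, -62]

(re-executing from step 2 with the substitution; state before step 2: [-37])
2. PUSH 96 -> [-37, 96]
3. PUSH -87 -> [-37, 96, -87]
4. PUSH -86 -> [-37, 96, -87, -86]
5. PUSH -52 -> [-37, 96, -87, -86, -52]
6. PUSH -62 -> [-37, 96, -87, -86, -52, -62]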